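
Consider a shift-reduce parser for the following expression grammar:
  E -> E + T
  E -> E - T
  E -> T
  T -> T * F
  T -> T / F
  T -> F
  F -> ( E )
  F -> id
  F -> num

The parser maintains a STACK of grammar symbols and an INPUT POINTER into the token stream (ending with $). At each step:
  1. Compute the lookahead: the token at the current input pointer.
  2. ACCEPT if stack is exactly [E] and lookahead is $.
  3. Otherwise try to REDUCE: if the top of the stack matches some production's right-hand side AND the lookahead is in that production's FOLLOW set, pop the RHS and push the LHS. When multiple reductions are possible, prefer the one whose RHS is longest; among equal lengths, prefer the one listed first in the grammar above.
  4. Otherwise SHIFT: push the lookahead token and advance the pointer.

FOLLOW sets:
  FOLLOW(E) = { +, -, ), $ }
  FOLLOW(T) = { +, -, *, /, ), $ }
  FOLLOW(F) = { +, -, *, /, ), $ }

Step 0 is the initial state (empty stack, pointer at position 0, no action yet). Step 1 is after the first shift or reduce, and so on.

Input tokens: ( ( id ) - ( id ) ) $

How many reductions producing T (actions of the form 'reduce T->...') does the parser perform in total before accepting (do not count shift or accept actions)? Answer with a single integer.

Answer: 5

Derivation:
Step 1: shift (. Stack=[(] ptr=1 lookahead=( remaining=[( id ) - ( id ) ) $]
Step 2: shift (. Stack=[( (] ptr=2 lookahead=id remaining=[id ) - ( id ) ) $]
Step 3: shift id. Stack=[( ( id] ptr=3 lookahead=) remaining=[) - ( id ) ) $]
Step 4: reduce F->id. Stack=[( ( F] ptr=3 lookahead=) remaining=[) - ( id ) ) $]
Step 5: reduce T->F. Stack=[( ( T] ptr=3 lookahead=) remaining=[) - ( id ) ) $]
Step 6: reduce E->T. Stack=[( ( E] ptr=3 lookahead=) remaining=[) - ( id ) ) $]
Step 7: shift ). Stack=[( ( E )] ptr=4 lookahead=- remaining=[- ( id ) ) $]
Step 8: reduce F->( E ). Stack=[( F] ptr=4 lookahead=- remaining=[- ( id ) ) $]
Step 9: reduce T->F. Stack=[( T] ptr=4 lookahead=- remaining=[- ( id ) ) $]
Step 10: reduce E->T. Stack=[( E] ptr=4 lookahead=- remaining=[- ( id ) ) $]
Step 11: shift -. Stack=[( E -] ptr=5 lookahead=( remaining=[( id ) ) $]
Step 12: shift (. Stack=[( E - (] ptr=6 lookahead=id remaining=[id ) ) $]
Step 13: shift id. Stack=[( E - ( id] ptr=7 lookahead=) remaining=[) ) $]
Step 14: reduce F->id. Stack=[( E - ( F] ptr=7 lookahead=) remaining=[) ) $]
Step 15: reduce T->F. Stack=[( E - ( T] ptr=7 lookahead=) remaining=[) ) $]
Step 16: reduce E->T. Stack=[( E - ( E] ptr=7 lookahead=) remaining=[) ) $]
Step 17: shift ). Stack=[( E - ( E )] ptr=8 lookahead=) remaining=[) $]
Step 18: reduce F->( E ). Stack=[( E - F] ptr=8 lookahead=) remaining=[) $]
Step 19: reduce T->F. Stack=[( E - T] ptr=8 lookahead=) remaining=[) $]
Step 20: reduce E->E - T. Stack=[( E] ptr=8 lookahead=) remaining=[) $]
Step 21: shift ). Stack=[( E )] ptr=9 lookahead=$ remaining=[$]
Step 22: reduce F->( E ). Stack=[F] ptr=9 lookahead=$ remaining=[$]
Step 23: reduce T->F. Stack=[T] ptr=9 lookahead=$ remaining=[$]
Step 24: reduce E->T. Stack=[E] ptr=9 lookahead=$ remaining=[$]
Step 25: accept. Stack=[E] ptr=9 lookahead=$ remaining=[$]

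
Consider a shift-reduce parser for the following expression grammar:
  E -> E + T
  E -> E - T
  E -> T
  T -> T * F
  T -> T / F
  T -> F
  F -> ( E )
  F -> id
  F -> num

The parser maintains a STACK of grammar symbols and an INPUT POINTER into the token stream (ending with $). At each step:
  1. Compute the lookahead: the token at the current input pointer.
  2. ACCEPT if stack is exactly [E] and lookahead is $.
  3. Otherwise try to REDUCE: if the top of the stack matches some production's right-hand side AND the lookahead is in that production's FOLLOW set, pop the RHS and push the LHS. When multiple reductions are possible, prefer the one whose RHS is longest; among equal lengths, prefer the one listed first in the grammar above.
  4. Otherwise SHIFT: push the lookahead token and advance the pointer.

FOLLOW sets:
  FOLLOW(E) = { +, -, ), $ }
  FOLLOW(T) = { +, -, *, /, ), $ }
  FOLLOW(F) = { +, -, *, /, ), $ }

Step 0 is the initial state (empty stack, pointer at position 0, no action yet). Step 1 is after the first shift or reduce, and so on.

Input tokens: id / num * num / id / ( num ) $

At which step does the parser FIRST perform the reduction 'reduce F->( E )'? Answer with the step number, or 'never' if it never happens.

Step 1: shift id. Stack=[id] ptr=1 lookahead=/ remaining=[/ num * num / id / ( num ) $]
Step 2: reduce F->id. Stack=[F] ptr=1 lookahead=/ remaining=[/ num * num / id / ( num ) $]
Step 3: reduce T->F. Stack=[T] ptr=1 lookahead=/ remaining=[/ num * num / id / ( num ) $]
Step 4: shift /. Stack=[T /] ptr=2 lookahead=num remaining=[num * num / id / ( num ) $]
Step 5: shift num. Stack=[T / num] ptr=3 lookahead=* remaining=[* num / id / ( num ) $]
Step 6: reduce F->num. Stack=[T / F] ptr=3 lookahead=* remaining=[* num / id / ( num ) $]
Step 7: reduce T->T / F. Stack=[T] ptr=3 lookahead=* remaining=[* num / id / ( num ) $]
Step 8: shift *. Stack=[T *] ptr=4 lookahead=num remaining=[num / id / ( num ) $]
Step 9: shift num. Stack=[T * num] ptr=5 lookahead=/ remaining=[/ id / ( num ) $]
Step 10: reduce F->num. Stack=[T * F] ptr=5 lookahead=/ remaining=[/ id / ( num ) $]
Step 11: reduce T->T * F. Stack=[T] ptr=5 lookahead=/ remaining=[/ id / ( num ) $]
Step 12: shift /. Stack=[T /] ptr=6 lookahead=id remaining=[id / ( num ) $]
Step 13: shift id. Stack=[T / id] ptr=7 lookahead=/ remaining=[/ ( num ) $]
Step 14: reduce F->id. Stack=[T / F] ptr=7 lookahead=/ remaining=[/ ( num ) $]
Step 15: reduce T->T / F. Stack=[T] ptr=7 lookahead=/ remaining=[/ ( num ) $]
Step 16: shift /. Stack=[T /] ptr=8 lookahead=( remaining=[( num ) $]
Step 17: shift (. Stack=[T / (] ptr=9 lookahead=num remaining=[num ) $]
Step 18: shift num. Stack=[T / ( num] ptr=10 lookahead=) remaining=[) $]
Step 19: reduce F->num. Stack=[T / ( F] ptr=10 lookahead=) remaining=[) $]
Step 20: reduce T->F. Stack=[T / ( T] ptr=10 lookahead=) remaining=[) $]
Step 21: reduce E->T. Stack=[T / ( E] ptr=10 lookahead=) remaining=[) $]
Step 22: shift ). Stack=[T / ( E )] ptr=11 lookahead=$ remaining=[$]
Step 23: reduce F->( E ). Stack=[T / F] ptr=11 lookahead=$ remaining=[$]

Answer: 23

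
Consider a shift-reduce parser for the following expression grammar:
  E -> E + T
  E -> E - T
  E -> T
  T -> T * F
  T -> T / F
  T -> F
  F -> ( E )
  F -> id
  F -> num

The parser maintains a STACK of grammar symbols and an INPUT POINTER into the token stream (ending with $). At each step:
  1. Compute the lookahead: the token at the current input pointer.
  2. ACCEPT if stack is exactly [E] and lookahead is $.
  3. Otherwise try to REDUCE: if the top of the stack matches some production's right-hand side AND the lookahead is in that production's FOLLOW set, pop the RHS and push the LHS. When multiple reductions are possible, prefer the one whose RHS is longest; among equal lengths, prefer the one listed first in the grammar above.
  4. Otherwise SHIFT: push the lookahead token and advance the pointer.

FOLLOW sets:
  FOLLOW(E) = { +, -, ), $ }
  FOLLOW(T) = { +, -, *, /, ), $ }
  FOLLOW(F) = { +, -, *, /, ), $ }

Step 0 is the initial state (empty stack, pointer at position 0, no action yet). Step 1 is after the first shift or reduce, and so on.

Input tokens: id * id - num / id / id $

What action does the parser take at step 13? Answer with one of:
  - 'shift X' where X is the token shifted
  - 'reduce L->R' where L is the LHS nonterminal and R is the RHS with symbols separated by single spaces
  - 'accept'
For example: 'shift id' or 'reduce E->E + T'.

Step 1: shift id. Stack=[id] ptr=1 lookahead=* remaining=[* id - num / id / id $]
Step 2: reduce F->id. Stack=[F] ptr=1 lookahead=* remaining=[* id - num / id / id $]
Step 3: reduce T->F. Stack=[T] ptr=1 lookahead=* remaining=[* id - num / id / id $]
Step 4: shift *. Stack=[T *] ptr=2 lookahead=id remaining=[id - num / id / id $]
Step 5: shift id. Stack=[T * id] ptr=3 lookahead=- remaining=[- num / id / id $]
Step 6: reduce F->id. Stack=[T * F] ptr=3 lookahead=- remaining=[- num / id / id $]
Step 7: reduce T->T * F. Stack=[T] ptr=3 lookahead=- remaining=[- num / id / id $]
Step 8: reduce E->T. Stack=[E] ptr=3 lookahead=- remaining=[- num / id / id $]
Step 9: shift -. Stack=[E -] ptr=4 lookahead=num remaining=[num / id / id $]
Step 10: shift num. Stack=[E - num] ptr=5 lookahead=/ remaining=[/ id / id $]
Step 11: reduce F->num. Stack=[E - F] ptr=5 lookahead=/ remaining=[/ id / id $]
Step 12: reduce T->F. Stack=[E - T] ptr=5 lookahead=/ remaining=[/ id / id $]
Step 13: shift /. Stack=[E - T /] ptr=6 lookahead=id remaining=[id / id $]

Answer: shift /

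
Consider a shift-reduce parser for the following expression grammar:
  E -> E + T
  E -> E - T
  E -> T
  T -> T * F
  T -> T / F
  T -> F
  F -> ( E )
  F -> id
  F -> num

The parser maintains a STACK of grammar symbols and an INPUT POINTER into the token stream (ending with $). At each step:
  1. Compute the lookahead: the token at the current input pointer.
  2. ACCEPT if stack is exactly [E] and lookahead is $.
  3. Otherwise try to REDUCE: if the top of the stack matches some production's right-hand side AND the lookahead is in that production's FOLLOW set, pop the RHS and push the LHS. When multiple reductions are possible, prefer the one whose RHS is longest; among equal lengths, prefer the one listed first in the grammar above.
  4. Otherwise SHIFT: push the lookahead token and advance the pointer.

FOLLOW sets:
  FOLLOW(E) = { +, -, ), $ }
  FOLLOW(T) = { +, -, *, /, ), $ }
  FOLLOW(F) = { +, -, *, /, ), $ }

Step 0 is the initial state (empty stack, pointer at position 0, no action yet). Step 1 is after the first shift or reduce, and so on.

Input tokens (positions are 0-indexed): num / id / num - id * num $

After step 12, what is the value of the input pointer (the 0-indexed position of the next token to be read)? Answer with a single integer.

Answer: 5

Derivation:
Step 1: shift num. Stack=[num] ptr=1 lookahead=/ remaining=[/ id / num - id * num $]
Step 2: reduce F->num. Stack=[F] ptr=1 lookahead=/ remaining=[/ id / num - id * num $]
Step 3: reduce T->F. Stack=[T] ptr=1 lookahead=/ remaining=[/ id / num - id * num $]
Step 4: shift /. Stack=[T /] ptr=2 lookahead=id remaining=[id / num - id * num $]
Step 5: shift id. Stack=[T / id] ptr=3 lookahead=/ remaining=[/ num - id * num $]
Step 6: reduce F->id. Stack=[T / F] ptr=3 lookahead=/ remaining=[/ num - id * num $]
Step 7: reduce T->T / F. Stack=[T] ptr=3 lookahead=/ remaining=[/ num - id * num $]
Step 8: shift /. Stack=[T /] ptr=4 lookahead=num remaining=[num - id * num $]
Step 9: shift num. Stack=[T / num] ptr=5 lookahead=- remaining=[- id * num $]
Step 10: reduce F->num. Stack=[T / F] ptr=5 lookahead=- remaining=[- id * num $]
Step 11: reduce T->T / F. Stack=[T] ptr=5 lookahead=- remaining=[- id * num $]
Step 12: reduce E->T. Stack=[E] ptr=5 lookahead=- remaining=[- id * num $]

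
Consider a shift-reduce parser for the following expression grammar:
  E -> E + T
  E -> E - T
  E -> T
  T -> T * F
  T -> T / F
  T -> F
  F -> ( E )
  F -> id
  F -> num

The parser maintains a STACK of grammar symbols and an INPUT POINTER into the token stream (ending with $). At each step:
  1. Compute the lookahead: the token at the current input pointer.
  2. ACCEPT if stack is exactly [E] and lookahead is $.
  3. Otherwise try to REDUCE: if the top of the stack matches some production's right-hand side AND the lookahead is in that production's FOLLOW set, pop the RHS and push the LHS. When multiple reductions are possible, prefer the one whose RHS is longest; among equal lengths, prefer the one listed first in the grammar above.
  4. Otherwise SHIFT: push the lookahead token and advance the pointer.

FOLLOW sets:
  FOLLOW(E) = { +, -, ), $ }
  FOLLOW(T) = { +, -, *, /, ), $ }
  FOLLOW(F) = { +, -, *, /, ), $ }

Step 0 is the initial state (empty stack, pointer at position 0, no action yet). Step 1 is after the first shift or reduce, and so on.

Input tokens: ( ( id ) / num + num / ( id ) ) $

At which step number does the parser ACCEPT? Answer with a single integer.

Step 1: shift (. Stack=[(] ptr=1 lookahead=( remaining=[( id ) / num + num / ( id ) ) $]
Step 2: shift (. Stack=[( (] ptr=2 lookahead=id remaining=[id ) / num + num / ( id ) ) $]
Step 3: shift id. Stack=[( ( id] ptr=3 lookahead=) remaining=[) / num + num / ( id ) ) $]
Step 4: reduce F->id. Stack=[( ( F] ptr=3 lookahead=) remaining=[) / num + num / ( id ) ) $]
Step 5: reduce T->F. Stack=[( ( T] ptr=3 lookahead=) remaining=[) / num + num / ( id ) ) $]
Step 6: reduce E->T. Stack=[( ( E] ptr=3 lookahead=) remaining=[) / num + num / ( id ) ) $]
Step 7: shift ). Stack=[( ( E )] ptr=4 lookahead=/ remaining=[/ num + num / ( id ) ) $]
Step 8: reduce F->( E ). Stack=[( F] ptr=4 lookahead=/ remaining=[/ num + num / ( id ) ) $]
Step 9: reduce T->F. Stack=[( T] ptr=4 lookahead=/ remaining=[/ num + num / ( id ) ) $]
Step 10: shift /. Stack=[( T /] ptr=5 lookahead=num remaining=[num + num / ( id ) ) $]
Step 11: shift num. Stack=[( T / num] ptr=6 lookahead=+ remaining=[+ num / ( id ) ) $]
Step 12: reduce F->num. Stack=[( T / F] ptr=6 lookahead=+ remaining=[+ num / ( id ) ) $]
Step 13: reduce T->T / F. Stack=[( T] ptr=6 lookahead=+ remaining=[+ num / ( id ) ) $]
Step 14: reduce E->T. Stack=[( E] ptr=6 lookahead=+ remaining=[+ num / ( id ) ) $]
Step 15: shift +. Stack=[( E +] ptr=7 lookahead=num remaining=[num / ( id ) ) $]
Step 16: shift num. Stack=[( E + num] ptr=8 lookahead=/ remaining=[/ ( id ) ) $]
Step 17: reduce F->num. Stack=[( E + F] ptr=8 lookahead=/ remaining=[/ ( id ) ) $]
Step 18: reduce T->F. Stack=[( E + T] ptr=8 lookahead=/ remaining=[/ ( id ) ) $]
Step 19: shift /. Stack=[( E + T /] ptr=9 lookahead=( remaining=[( id ) ) $]
Step 20: shift (. Stack=[( E + T / (] ptr=10 lookahead=id remaining=[id ) ) $]
Step 21: shift id. Stack=[( E + T / ( id] ptr=11 lookahead=) remaining=[) ) $]
Step 22: reduce F->id. Stack=[( E + T / ( F] ptr=11 lookahead=) remaining=[) ) $]
Step 23: reduce T->F. Stack=[( E + T / ( T] ptr=11 lookahead=) remaining=[) ) $]
Step 24: reduce E->T. Stack=[( E + T / ( E] ptr=11 lookahead=) remaining=[) ) $]
Step 25: shift ). Stack=[( E + T / ( E )] ptr=12 lookahead=) remaining=[) $]
Step 26: reduce F->( E ). Stack=[( E + T / F] ptr=12 lookahead=) remaining=[) $]
Step 27: reduce T->T / F. Stack=[( E + T] ptr=12 lookahead=) remaining=[) $]
Step 28: reduce E->E + T. Stack=[( E] ptr=12 lookahead=) remaining=[) $]
Step 29: shift ). Stack=[( E )] ptr=13 lookahead=$ remaining=[$]
Step 30: reduce F->( E ). Stack=[F] ptr=13 lookahead=$ remaining=[$]
Step 31: reduce T->F. Stack=[T] ptr=13 lookahead=$ remaining=[$]
Step 32: reduce E->T. Stack=[E] ptr=13 lookahead=$ remaining=[$]
Step 33: accept. Stack=[E] ptr=13 lookahead=$ remaining=[$]

Answer: 33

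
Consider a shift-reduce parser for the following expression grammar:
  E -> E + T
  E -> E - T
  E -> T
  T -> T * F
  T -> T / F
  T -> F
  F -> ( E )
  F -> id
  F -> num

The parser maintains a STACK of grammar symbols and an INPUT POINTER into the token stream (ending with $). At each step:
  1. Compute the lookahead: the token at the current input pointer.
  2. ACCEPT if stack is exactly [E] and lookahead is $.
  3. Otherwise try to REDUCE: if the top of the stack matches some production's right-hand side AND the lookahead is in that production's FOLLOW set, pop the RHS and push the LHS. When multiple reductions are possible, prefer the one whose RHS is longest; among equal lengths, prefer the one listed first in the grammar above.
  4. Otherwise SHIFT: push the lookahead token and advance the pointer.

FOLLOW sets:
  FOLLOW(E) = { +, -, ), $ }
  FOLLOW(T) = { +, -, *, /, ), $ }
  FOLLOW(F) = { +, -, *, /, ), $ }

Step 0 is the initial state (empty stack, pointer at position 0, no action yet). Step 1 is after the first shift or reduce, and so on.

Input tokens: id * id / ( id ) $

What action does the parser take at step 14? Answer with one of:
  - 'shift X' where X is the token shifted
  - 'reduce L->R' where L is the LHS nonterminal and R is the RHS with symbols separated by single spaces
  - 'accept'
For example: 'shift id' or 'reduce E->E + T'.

Answer: shift )

Derivation:
Step 1: shift id. Stack=[id] ptr=1 lookahead=* remaining=[* id / ( id ) $]
Step 2: reduce F->id. Stack=[F] ptr=1 lookahead=* remaining=[* id / ( id ) $]
Step 3: reduce T->F. Stack=[T] ptr=1 lookahead=* remaining=[* id / ( id ) $]
Step 4: shift *. Stack=[T *] ptr=2 lookahead=id remaining=[id / ( id ) $]
Step 5: shift id. Stack=[T * id] ptr=3 lookahead=/ remaining=[/ ( id ) $]
Step 6: reduce F->id. Stack=[T * F] ptr=3 lookahead=/ remaining=[/ ( id ) $]
Step 7: reduce T->T * F. Stack=[T] ptr=3 lookahead=/ remaining=[/ ( id ) $]
Step 8: shift /. Stack=[T /] ptr=4 lookahead=( remaining=[( id ) $]
Step 9: shift (. Stack=[T / (] ptr=5 lookahead=id remaining=[id ) $]
Step 10: shift id. Stack=[T / ( id] ptr=6 lookahead=) remaining=[) $]
Step 11: reduce F->id. Stack=[T / ( F] ptr=6 lookahead=) remaining=[) $]
Step 12: reduce T->F. Stack=[T / ( T] ptr=6 lookahead=) remaining=[) $]
Step 13: reduce E->T. Stack=[T / ( E] ptr=6 lookahead=) remaining=[) $]
Step 14: shift ). Stack=[T / ( E )] ptr=7 lookahead=$ remaining=[$]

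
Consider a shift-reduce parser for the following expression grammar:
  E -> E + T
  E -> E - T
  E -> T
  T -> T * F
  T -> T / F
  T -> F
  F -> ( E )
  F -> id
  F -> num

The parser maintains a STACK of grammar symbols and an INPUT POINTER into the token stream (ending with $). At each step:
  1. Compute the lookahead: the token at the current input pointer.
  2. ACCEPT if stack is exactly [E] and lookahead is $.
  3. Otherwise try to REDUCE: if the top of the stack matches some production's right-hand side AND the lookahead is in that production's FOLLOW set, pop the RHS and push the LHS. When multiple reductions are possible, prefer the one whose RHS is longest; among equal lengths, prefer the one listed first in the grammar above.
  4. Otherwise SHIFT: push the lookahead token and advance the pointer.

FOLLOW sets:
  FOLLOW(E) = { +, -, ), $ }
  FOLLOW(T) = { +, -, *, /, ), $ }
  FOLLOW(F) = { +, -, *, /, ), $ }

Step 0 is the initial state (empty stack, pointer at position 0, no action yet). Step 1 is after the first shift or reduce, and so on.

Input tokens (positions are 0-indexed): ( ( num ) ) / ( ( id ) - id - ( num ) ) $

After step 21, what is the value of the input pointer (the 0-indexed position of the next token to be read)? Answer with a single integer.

Answer: 10

Derivation:
Step 1: shift (. Stack=[(] ptr=1 lookahead=( remaining=[( num ) ) / ( ( id ) - id - ( num ) ) $]
Step 2: shift (. Stack=[( (] ptr=2 lookahead=num remaining=[num ) ) / ( ( id ) - id - ( num ) ) $]
Step 3: shift num. Stack=[( ( num] ptr=3 lookahead=) remaining=[) ) / ( ( id ) - id - ( num ) ) $]
Step 4: reduce F->num. Stack=[( ( F] ptr=3 lookahead=) remaining=[) ) / ( ( id ) - id - ( num ) ) $]
Step 5: reduce T->F. Stack=[( ( T] ptr=3 lookahead=) remaining=[) ) / ( ( id ) - id - ( num ) ) $]
Step 6: reduce E->T. Stack=[( ( E] ptr=3 lookahead=) remaining=[) ) / ( ( id ) - id - ( num ) ) $]
Step 7: shift ). Stack=[( ( E )] ptr=4 lookahead=) remaining=[) / ( ( id ) - id - ( num ) ) $]
Step 8: reduce F->( E ). Stack=[( F] ptr=4 lookahead=) remaining=[) / ( ( id ) - id - ( num ) ) $]
Step 9: reduce T->F. Stack=[( T] ptr=4 lookahead=) remaining=[) / ( ( id ) - id - ( num ) ) $]
Step 10: reduce E->T. Stack=[( E] ptr=4 lookahead=) remaining=[) / ( ( id ) - id - ( num ) ) $]
Step 11: shift ). Stack=[( E )] ptr=5 lookahead=/ remaining=[/ ( ( id ) - id - ( num ) ) $]
Step 12: reduce F->( E ). Stack=[F] ptr=5 lookahead=/ remaining=[/ ( ( id ) - id - ( num ) ) $]
Step 13: reduce T->F. Stack=[T] ptr=5 lookahead=/ remaining=[/ ( ( id ) - id - ( num ) ) $]
Step 14: shift /. Stack=[T /] ptr=6 lookahead=( remaining=[( ( id ) - id - ( num ) ) $]
Step 15: shift (. Stack=[T / (] ptr=7 lookahead=( remaining=[( id ) - id - ( num ) ) $]
Step 16: shift (. Stack=[T / ( (] ptr=8 lookahead=id remaining=[id ) - id - ( num ) ) $]
Step 17: shift id. Stack=[T / ( ( id] ptr=9 lookahead=) remaining=[) - id - ( num ) ) $]
Step 18: reduce F->id. Stack=[T / ( ( F] ptr=9 lookahead=) remaining=[) - id - ( num ) ) $]
Step 19: reduce T->F. Stack=[T / ( ( T] ptr=9 lookahead=) remaining=[) - id - ( num ) ) $]
Step 20: reduce E->T. Stack=[T / ( ( E] ptr=9 lookahead=) remaining=[) - id - ( num ) ) $]
Step 21: shift ). Stack=[T / ( ( E )] ptr=10 lookahead=- remaining=[- id - ( num ) ) $]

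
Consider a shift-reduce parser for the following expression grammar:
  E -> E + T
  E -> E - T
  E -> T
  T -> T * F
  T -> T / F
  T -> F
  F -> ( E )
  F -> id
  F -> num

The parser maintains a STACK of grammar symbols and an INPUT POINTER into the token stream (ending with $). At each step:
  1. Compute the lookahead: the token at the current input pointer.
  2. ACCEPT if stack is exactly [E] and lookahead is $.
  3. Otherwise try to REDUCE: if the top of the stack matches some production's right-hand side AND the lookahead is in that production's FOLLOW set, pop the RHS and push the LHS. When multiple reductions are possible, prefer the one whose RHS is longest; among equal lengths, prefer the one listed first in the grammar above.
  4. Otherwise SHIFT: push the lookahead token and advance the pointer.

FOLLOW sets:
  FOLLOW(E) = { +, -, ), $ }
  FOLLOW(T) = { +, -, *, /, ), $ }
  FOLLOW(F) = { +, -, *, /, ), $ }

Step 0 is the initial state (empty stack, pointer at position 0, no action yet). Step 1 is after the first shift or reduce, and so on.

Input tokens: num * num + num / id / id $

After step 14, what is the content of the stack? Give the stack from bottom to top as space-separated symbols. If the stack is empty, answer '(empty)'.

Answer: E + T / id

Derivation:
Step 1: shift num. Stack=[num] ptr=1 lookahead=* remaining=[* num + num / id / id $]
Step 2: reduce F->num. Stack=[F] ptr=1 lookahead=* remaining=[* num + num / id / id $]
Step 3: reduce T->F. Stack=[T] ptr=1 lookahead=* remaining=[* num + num / id / id $]
Step 4: shift *. Stack=[T *] ptr=2 lookahead=num remaining=[num + num / id / id $]
Step 5: shift num. Stack=[T * num] ptr=3 lookahead=+ remaining=[+ num / id / id $]
Step 6: reduce F->num. Stack=[T * F] ptr=3 lookahead=+ remaining=[+ num / id / id $]
Step 7: reduce T->T * F. Stack=[T] ptr=3 lookahead=+ remaining=[+ num / id / id $]
Step 8: reduce E->T. Stack=[E] ptr=3 lookahead=+ remaining=[+ num / id / id $]
Step 9: shift +. Stack=[E +] ptr=4 lookahead=num remaining=[num / id / id $]
Step 10: shift num. Stack=[E + num] ptr=5 lookahead=/ remaining=[/ id / id $]
Step 11: reduce F->num. Stack=[E + F] ptr=5 lookahead=/ remaining=[/ id / id $]
Step 12: reduce T->F. Stack=[E + T] ptr=5 lookahead=/ remaining=[/ id / id $]
Step 13: shift /. Stack=[E + T /] ptr=6 lookahead=id remaining=[id / id $]
Step 14: shift id. Stack=[E + T / id] ptr=7 lookahead=/ remaining=[/ id $]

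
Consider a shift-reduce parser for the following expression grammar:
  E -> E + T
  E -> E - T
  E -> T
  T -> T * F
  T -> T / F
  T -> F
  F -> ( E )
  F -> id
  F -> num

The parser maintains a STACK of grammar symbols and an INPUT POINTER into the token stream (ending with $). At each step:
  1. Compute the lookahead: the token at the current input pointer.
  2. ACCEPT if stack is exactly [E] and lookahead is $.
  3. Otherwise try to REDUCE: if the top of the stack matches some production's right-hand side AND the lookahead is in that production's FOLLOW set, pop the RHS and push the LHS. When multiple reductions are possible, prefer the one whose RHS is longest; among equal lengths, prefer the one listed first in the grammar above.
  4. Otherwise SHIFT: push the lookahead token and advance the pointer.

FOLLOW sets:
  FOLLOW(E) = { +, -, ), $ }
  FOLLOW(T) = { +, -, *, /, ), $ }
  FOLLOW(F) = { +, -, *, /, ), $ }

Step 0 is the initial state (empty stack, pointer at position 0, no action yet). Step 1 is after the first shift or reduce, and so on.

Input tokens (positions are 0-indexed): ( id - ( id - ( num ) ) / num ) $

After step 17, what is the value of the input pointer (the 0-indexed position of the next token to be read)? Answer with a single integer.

Step 1: shift (. Stack=[(] ptr=1 lookahead=id remaining=[id - ( id - ( num ) ) / num ) $]
Step 2: shift id. Stack=[( id] ptr=2 lookahead=- remaining=[- ( id - ( num ) ) / num ) $]
Step 3: reduce F->id. Stack=[( F] ptr=2 lookahead=- remaining=[- ( id - ( num ) ) / num ) $]
Step 4: reduce T->F. Stack=[( T] ptr=2 lookahead=- remaining=[- ( id - ( num ) ) / num ) $]
Step 5: reduce E->T. Stack=[( E] ptr=2 lookahead=- remaining=[- ( id - ( num ) ) / num ) $]
Step 6: shift -. Stack=[( E -] ptr=3 lookahead=( remaining=[( id - ( num ) ) / num ) $]
Step 7: shift (. Stack=[( E - (] ptr=4 lookahead=id remaining=[id - ( num ) ) / num ) $]
Step 8: shift id. Stack=[( E - ( id] ptr=5 lookahead=- remaining=[- ( num ) ) / num ) $]
Step 9: reduce F->id. Stack=[( E - ( F] ptr=5 lookahead=- remaining=[- ( num ) ) / num ) $]
Step 10: reduce T->F. Stack=[( E - ( T] ptr=5 lookahead=- remaining=[- ( num ) ) / num ) $]
Step 11: reduce E->T. Stack=[( E - ( E] ptr=5 lookahead=- remaining=[- ( num ) ) / num ) $]
Step 12: shift -. Stack=[( E - ( E -] ptr=6 lookahead=( remaining=[( num ) ) / num ) $]
Step 13: shift (. Stack=[( E - ( E - (] ptr=7 lookahead=num remaining=[num ) ) / num ) $]
Step 14: shift num. Stack=[( E - ( E - ( num] ptr=8 lookahead=) remaining=[) ) / num ) $]
Step 15: reduce F->num. Stack=[( E - ( E - ( F] ptr=8 lookahead=) remaining=[) ) / num ) $]
Step 16: reduce T->F. Stack=[( E - ( E - ( T] ptr=8 lookahead=) remaining=[) ) / num ) $]
Step 17: reduce E->T. Stack=[( E - ( E - ( E] ptr=8 lookahead=) remaining=[) ) / num ) $]

Answer: 8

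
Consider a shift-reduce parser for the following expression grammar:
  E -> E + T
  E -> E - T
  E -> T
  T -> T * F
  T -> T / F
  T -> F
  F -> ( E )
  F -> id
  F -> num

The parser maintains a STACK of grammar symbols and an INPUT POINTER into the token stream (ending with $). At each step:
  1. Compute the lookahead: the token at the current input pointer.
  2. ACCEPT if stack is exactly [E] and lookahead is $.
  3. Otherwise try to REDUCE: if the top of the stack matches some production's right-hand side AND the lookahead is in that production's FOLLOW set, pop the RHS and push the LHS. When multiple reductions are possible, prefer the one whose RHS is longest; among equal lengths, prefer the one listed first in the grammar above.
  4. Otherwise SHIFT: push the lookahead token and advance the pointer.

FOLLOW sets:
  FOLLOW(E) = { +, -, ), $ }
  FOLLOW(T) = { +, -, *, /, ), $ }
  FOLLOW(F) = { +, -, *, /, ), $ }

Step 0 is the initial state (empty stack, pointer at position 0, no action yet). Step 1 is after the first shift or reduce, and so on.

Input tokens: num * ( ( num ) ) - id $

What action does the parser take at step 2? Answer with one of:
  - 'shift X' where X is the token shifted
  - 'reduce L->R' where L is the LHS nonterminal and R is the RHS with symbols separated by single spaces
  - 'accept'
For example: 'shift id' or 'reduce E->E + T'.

Step 1: shift num. Stack=[num] ptr=1 lookahead=* remaining=[* ( ( num ) ) - id $]
Step 2: reduce F->num. Stack=[F] ptr=1 lookahead=* remaining=[* ( ( num ) ) - id $]

Answer: reduce F->num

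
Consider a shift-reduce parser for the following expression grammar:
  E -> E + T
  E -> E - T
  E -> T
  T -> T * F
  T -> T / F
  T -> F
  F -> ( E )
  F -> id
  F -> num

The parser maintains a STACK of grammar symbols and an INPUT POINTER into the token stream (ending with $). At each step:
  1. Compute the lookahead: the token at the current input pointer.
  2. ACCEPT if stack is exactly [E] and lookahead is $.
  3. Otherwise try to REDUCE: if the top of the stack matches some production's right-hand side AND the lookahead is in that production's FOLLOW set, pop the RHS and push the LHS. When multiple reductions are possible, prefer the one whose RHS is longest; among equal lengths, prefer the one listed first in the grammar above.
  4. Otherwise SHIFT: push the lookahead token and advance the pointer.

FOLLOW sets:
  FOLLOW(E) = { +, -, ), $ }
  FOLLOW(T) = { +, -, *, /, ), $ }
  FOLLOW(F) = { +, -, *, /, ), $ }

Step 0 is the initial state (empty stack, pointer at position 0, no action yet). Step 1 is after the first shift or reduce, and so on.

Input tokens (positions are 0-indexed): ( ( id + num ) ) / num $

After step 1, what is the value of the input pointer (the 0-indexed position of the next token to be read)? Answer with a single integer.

Answer: 1

Derivation:
Step 1: shift (. Stack=[(] ptr=1 lookahead=( remaining=[( id + num ) ) / num $]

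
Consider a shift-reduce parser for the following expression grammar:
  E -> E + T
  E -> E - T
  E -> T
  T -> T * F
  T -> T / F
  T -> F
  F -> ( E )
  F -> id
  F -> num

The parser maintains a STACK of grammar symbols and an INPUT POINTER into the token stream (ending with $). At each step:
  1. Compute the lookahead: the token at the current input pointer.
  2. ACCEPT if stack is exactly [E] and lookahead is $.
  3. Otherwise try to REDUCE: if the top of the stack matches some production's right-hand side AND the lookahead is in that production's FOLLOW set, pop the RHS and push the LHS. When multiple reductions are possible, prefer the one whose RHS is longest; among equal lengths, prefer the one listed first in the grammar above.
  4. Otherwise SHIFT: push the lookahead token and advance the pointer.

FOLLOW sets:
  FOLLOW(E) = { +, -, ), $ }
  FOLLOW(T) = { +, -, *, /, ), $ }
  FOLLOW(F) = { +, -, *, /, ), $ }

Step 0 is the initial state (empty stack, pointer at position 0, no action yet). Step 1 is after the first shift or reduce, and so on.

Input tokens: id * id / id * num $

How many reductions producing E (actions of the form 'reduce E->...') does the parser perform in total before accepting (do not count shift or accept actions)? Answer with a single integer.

Step 1: shift id. Stack=[id] ptr=1 lookahead=* remaining=[* id / id * num $]
Step 2: reduce F->id. Stack=[F] ptr=1 lookahead=* remaining=[* id / id * num $]
Step 3: reduce T->F. Stack=[T] ptr=1 lookahead=* remaining=[* id / id * num $]
Step 4: shift *. Stack=[T *] ptr=2 lookahead=id remaining=[id / id * num $]
Step 5: shift id. Stack=[T * id] ptr=3 lookahead=/ remaining=[/ id * num $]
Step 6: reduce F->id. Stack=[T * F] ptr=3 lookahead=/ remaining=[/ id * num $]
Step 7: reduce T->T * F. Stack=[T] ptr=3 lookahead=/ remaining=[/ id * num $]
Step 8: shift /. Stack=[T /] ptr=4 lookahead=id remaining=[id * num $]
Step 9: shift id. Stack=[T / id] ptr=5 lookahead=* remaining=[* num $]
Step 10: reduce F->id. Stack=[T / F] ptr=5 lookahead=* remaining=[* num $]
Step 11: reduce T->T / F. Stack=[T] ptr=5 lookahead=* remaining=[* num $]
Step 12: shift *. Stack=[T *] ptr=6 lookahead=num remaining=[num $]
Step 13: shift num. Stack=[T * num] ptr=7 lookahead=$ remaining=[$]
Step 14: reduce F->num. Stack=[T * F] ptr=7 lookahead=$ remaining=[$]
Step 15: reduce T->T * F. Stack=[T] ptr=7 lookahead=$ remaining=[$]
Step 16: reduce E->T. Stack=[E] ptr=7 lookahead=$ remaining=[$]
Step 17: accept. Stack=[E] ptr=7 lookahead=$ remaining=[$]

Answer: 1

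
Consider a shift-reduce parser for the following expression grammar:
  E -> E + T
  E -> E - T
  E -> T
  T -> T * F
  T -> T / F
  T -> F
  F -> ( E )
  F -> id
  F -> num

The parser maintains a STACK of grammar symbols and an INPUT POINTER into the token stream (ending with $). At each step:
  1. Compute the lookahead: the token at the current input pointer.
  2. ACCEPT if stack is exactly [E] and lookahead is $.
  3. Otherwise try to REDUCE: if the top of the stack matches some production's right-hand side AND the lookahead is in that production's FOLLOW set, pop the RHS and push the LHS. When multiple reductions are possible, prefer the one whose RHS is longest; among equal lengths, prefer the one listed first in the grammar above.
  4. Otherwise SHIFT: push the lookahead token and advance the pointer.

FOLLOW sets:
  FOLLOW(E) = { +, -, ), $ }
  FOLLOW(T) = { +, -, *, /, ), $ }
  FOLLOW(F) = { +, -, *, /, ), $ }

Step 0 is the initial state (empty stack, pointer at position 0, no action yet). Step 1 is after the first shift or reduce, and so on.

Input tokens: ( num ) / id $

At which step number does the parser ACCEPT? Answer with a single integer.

Step 1: shift (. Stack=[(] ptr=1 lookahead=num remaining=[num ) / id $]
Step 2: shift num. Stack=[( num] ptr=2 lookahead=) remaining=[) / id $]
Step 3: reduce F->num. Stack=[( F] ptr=2 lookahead=) remaining=[) / id $]
Step 4: reduce T->F. Stack=[( T] ptr=2 lookahead=) remaining=[) / id $]
Step 5: reduce E->T. Stack=[( E] ptr=2 lookahead=) remaining=[) / id $]
Step 6: shift ). Stack=[( E )] ptr=3 lookahead=/ remaining=[/ id $]
Step 7: reduce F->( E ). Stack=[F] ptr=3 lookahead=/ remaining=[/ id $]
Step 8: reduce T->F. Stack=[T] ptr=3 lookahead=/ remaining=[/ id $]
Step 9: shift /. Stack=[T /] ptr=4 lookahead=id remaining=[id $]
Step 10: shift id. Stack=[T / id] ptr=5 lookahead=$ remaining=[$]
Step 11: reduce F->id. Stack=[T / F] ptr=5 lookahead=$ remaining=[$]
Step 12: reduce T->T / F. Stack=[T] ptr=5 lookahead=$ remaining=[$]
Step 13: reduce E->T. Stack=[E] ptr=5 lookahead=$ remaining=[$]
Step 14: accept. Stack=[E] ptr=5 lookahead=$ remaining=[$]

Answer: 14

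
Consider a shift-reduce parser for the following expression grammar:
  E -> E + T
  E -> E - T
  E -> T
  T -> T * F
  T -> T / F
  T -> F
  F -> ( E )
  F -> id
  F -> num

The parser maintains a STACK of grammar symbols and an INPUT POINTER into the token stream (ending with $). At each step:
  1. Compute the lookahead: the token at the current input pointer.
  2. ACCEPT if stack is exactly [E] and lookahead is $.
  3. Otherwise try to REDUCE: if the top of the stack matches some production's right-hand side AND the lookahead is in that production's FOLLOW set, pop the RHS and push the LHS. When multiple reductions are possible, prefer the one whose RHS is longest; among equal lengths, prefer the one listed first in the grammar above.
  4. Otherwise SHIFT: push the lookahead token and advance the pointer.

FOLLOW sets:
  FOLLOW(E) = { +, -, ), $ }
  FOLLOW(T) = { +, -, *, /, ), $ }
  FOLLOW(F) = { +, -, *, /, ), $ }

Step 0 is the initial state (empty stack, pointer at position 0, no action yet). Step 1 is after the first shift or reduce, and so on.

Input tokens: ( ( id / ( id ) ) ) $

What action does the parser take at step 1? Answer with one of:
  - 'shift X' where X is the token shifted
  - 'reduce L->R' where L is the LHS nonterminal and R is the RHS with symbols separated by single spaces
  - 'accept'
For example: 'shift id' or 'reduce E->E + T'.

Answer: shift (

Derivation:
Step 1: shift (. Stack=[(] ptr=1 lookahead=( remaining=[( id / ( id ) ) ) $]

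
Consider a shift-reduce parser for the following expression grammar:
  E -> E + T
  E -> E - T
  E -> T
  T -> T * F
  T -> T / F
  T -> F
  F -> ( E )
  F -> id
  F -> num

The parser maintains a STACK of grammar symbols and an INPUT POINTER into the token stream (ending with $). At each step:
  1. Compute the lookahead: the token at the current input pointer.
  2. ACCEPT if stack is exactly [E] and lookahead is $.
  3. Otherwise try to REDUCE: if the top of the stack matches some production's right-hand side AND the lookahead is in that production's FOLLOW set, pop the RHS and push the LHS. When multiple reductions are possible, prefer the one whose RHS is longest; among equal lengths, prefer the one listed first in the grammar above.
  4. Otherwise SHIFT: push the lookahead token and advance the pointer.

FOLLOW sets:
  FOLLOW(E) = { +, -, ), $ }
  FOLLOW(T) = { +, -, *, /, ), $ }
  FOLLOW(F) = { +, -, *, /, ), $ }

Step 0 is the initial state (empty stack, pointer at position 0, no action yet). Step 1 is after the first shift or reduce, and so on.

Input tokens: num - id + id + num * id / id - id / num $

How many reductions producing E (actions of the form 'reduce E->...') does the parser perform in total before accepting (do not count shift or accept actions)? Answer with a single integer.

Step 1: shift num. Stack=[num] ptr=1 lookahead=- remaining=[- id + id + num * id / id - id / num $]
Step 2: reduce F->num. Stack=[F] ptr=1 lookahead=- remaining=[- id + id + num * id / id - id / num $]
Step 3: reduce T->F. Stack=[T] ptr=1 lookahead=- remaining=[- id + id + num * id / id - id / num $]
Step 4: reduce E->T. Stack=[E] ptr=1 lookahead=- remaining=[- id + id + num * id / id - id / num $]
Step 5: shift -. Stack=[E -] ptr=2 lookahead=id remaining=[id + id + num * id / id - id / num $]
Step 6: shift id. Stack=[E - id] ptr=3 lookahead=+ remaining=[+ id + num * id / id - id / num $]
Step 7: reduce F->id. Stack=[E - F] ptr=3 lookahead=+ remaining=[+ id + num * id / id - id / num $]
Step 8: reduce T->F. Stack=[E - T] ptr=3 lookahead=+ remaining=[+ id + num * id / id - id / num $]
Step 9: reduce E->E - T. Stack=[E] ptr=3 lookahead=+ remaining=[+ id + num * id / id - id / num $]
Step 10: shift +. Stack=[E +] ptr=4 lookahead=id remaining=[id + num * id / id - id / num $]
Step 11: shift id. Stack=[E + id] ptr=5 lookahead=+ remaining=[+ num * id / id - id / num $]
Step 12: reduce F->id. Stack=[E + F] ptr=5 lookahead=+ remaining=[+ num * id / id - id / num $]
Step 13: reduce T->F. Stack=[E + T] ptr=5 lookahead=+ remaining=[+ num * id / id - id / num $]
Step 14: reduce E->E + T. Stack=[E] ptr=5 lookahead=+ remaining=[+ num * id / id - id / num $]
Step 15: shift +. Stack=[E +] ptr=6 lookahead=num remaining=[num * id / id - id / num $]
Step 16: shift num. Stack=[E + num] ptr=7 lookahead=* remaining=[* id / id - id / num $]
Step 17: reduce F->num. Stack=[E + F] ptr=7 lookahead=* remaining=[* id / id - id / num $]
Step 18: reduce T->F. Stack=[E + T] ptr=7 lookahead=* remaining=[* id / id - id / num $]
Step 19: shift *. Stack=[E + T *] ptr=8 lookahead=id remaining=[id / id - id / num $]
Step 20: shift id. Stack=[E + T * id] ptr=9 lookahead=/ remaining=[/ id - id / num $]
Step 21: reduce F->id. Stack=[E + T * F] ptr=9 lookahead=/ remaining=[/ id - id / num $]
Step 22: reduce T->T * F. Stack=[E + T] ptr=9 lookahead=/ remaining=[/ id - id / num $]
Step 23: shift /. Stack=[E + T /] ptr=10 lookahead=id remaining=[id - id / num $]
Step 24: shift id. Stack=[E + T / id] ptr=11 lookahead=- remaining=[- id / num $]
Step 25: reduce F->id. Stack=[E + T / F] ptr=11 lookahead=- remaining=[- id / num $]
Step 26: reduce T->T / F. Stack=[E + T] ptr=11 lookahead=- remaining=[- id / num $]
Step 27: reduce E->E + T. Stack=[E] ptr=11 lookahead=- remaining=[- id / num $]
Step 28: shift -. Stack=[E -] ptr=12 lookahead=id remaining=[id / num $]
Step 29: shift id. Stack=[E - id] ptr=13 lookahead=/ remaining=[/ num $]
Step 30: reduce F->id. Stack=[E - F] ptr=13 lookahead=/ remaining=[/ num $]
Step 31: reduce T->F. Stack=[E - T] ptr=13 lookahead=/ remaining=[/ num $]
Step 32: shift /. Stack=[E - T /] ptr=14 lookahead=num remaining=[num $]
Step 33: shift num. Stack=[E - T / num] ptr=15 lookahead=$ remaining=[$]
Step 34: reduce F->num. Stack=[E - T / F] ptr=15 lookahead=$ remaining=[$]
Step 35: reduce T->T / F. Stack=[E - T] ptr=15 lookahead=$ remaining=[$]
Step 36: reduce E->E - T. Stack=[E] ptr=15 lookahead=$ remaining=[$]
Step 37: accept. Stack=[E] ptr=15 lookahead=$ remaining=[$]

Answer: 5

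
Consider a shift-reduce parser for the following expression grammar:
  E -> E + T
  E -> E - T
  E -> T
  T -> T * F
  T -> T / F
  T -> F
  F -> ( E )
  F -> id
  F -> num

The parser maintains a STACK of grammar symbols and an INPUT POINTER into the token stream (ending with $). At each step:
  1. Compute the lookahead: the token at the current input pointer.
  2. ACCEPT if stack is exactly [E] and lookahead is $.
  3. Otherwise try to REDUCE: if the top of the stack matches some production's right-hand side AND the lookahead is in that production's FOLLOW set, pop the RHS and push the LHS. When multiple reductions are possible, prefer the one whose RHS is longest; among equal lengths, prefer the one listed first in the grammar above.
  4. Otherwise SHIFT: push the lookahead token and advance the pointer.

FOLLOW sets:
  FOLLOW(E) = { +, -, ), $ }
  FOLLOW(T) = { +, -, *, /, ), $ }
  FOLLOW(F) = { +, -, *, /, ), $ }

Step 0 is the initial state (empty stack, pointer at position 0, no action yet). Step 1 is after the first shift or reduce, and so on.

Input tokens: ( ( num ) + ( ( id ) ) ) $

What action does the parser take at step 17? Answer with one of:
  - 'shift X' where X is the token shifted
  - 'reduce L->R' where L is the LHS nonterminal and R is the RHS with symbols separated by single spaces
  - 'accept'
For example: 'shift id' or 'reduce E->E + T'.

Answer: reduce E->T

Derivation:
Step 1: shift (. Stack=[(] ptr=1 lookahead=( remaining=[( num ) + ( ( id ) ) ) $]
Step 2: shift (. Stack=[( (] ptr=2 lookahead=num remaining=[num ) + ( ( id ) ) ) $]
Step 3: shift num. Stack=[( ( num] ptr=3 lookahead=) remaining=[) + ( ( id ) ) ) $]
Step 4: reduce F->num. Stack=[( ( F] ptr=3 lookahead=) remaining=[) + ( ( id ) ) ) $]
Step 5: reduce T->F. Stack=[( ( T] ptr=3 lookahead=) remaining=[) + ( ( id ) ) ) $]
Step 6: reduce E->T. Stack=[( ( E] ptr=3 lookahead=) remaining=[) + ( ( id ) ) ) $]
Step 7: shift ). Stack=[( ( E )] ptr=4 lookahead=+ remaining=[+ ( ( id ) ) ) $]
Step 8: reduce F->( E ). Stack=[( F] ptr=4 lookahead=+ remaining=[+ ( ( id ) ) ) $]
Step 9: reduce T->F. Stack=[( T] ptr=4 lookahead=+ remaining=[+ ( ( id ) ) ) $]
Step 10: reduce E->T. Stack=[( E] ptr=4 lookahead=+ remaining=[+ ( ( id ) ) ) $]
Step 11: shift +. Stack=[( E +] ptr=5 lookahead=( remaining=[( ( id ) ) ) $]
Step 12: shift (. Stack=[( E + (] ptr=6 lookahead=( remaining=[( id ) ) ) $]
Step 13: shift (. Stack=[( E + ( (] ptr=7 lookahead=id remaining=[id ) ) ) $]
Step 14: shift id. Stack=[( E + ( ( id] ptr=8 lookahead=) remaining=[) ) ) $]
Step 15: reduce F->id. Stack=[( E + ( ( F] ptr=8 lookahead=) remaining=[) ) ) $]
Step 16: reduce T->F. Stack=[( E + ( ( T] ptr=8 lookahead=) remaining=[) ) ) $]
Step 17: reduce E->T. Stack=[( E + ( ( E] ptr=8 lookahead=) remaining=[) ) ) $]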